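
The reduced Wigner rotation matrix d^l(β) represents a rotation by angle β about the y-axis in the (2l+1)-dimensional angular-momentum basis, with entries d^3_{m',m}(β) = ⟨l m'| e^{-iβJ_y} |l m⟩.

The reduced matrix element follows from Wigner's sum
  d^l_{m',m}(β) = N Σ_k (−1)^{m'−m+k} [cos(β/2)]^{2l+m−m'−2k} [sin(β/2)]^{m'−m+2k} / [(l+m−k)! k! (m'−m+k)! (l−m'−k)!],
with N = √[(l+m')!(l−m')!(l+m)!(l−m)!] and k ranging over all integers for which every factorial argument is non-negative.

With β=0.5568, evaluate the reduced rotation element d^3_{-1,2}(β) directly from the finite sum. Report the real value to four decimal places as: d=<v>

d=0.1119

d^3_{-1,2}(β=0.5568) via Wigner's sum:
c=cos(0.5568/2)=0.961496, s=sin(0.5568/2)=0.274818; N=√[2·24·120·1]=75.894664
Admissible k: 3..4 (factorial args all ≥0)
  k=3: (−1)^0·75.8947/(12)·0.9615^3·0.2748^3 = +0.116683
  k=4: (−1)^1·75.8947/(24)·0.9615^1·0.2748^5 = -0.004766
d^3_{-1,2}(0.5568) = +0.116683 -0.004766 = +0.111917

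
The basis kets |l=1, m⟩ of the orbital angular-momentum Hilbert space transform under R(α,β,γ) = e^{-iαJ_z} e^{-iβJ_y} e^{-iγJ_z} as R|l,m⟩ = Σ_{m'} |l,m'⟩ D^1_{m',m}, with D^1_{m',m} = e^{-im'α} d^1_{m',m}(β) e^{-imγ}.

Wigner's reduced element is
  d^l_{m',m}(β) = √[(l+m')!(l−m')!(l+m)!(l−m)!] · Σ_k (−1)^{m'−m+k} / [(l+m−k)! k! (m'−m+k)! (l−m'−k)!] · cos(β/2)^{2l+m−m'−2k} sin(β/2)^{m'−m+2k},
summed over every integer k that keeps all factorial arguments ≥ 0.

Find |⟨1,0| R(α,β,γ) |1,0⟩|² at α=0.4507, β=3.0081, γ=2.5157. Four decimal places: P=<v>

D^1_{0,0}(0.4507,3.0081,2.5157) = e^{-i·0·0.4507}·d^1_{0,0}(3.0081)·e^{-i·0·2.5157}. Compute d first:
c=cos(3.0081/2)=0.066697, s=sin(3.0081/2)=0.997773; N=√[1·1·1·1]=1.000000
The bounds max(0,m−m')=0 and min(l+m,l−m')=1 give 2 terms
  k=0: (−1)^0·1.0000/(1)·0.0667^2·0.9978^0 = +0.004448
  k=1: (−1)^1·1.0000/(1)·0.0667^0·0.9978^2 = -0.995552
d^1_{0,0}(3.0081) = +0.004448 -0.995552 = -0.991103
|D^1_{0,0}|² = |d^1_{0,0}(β)|² = (-0.991103)² = 0.982285 (the z-rotation phases have unit modulus)

P=0.9823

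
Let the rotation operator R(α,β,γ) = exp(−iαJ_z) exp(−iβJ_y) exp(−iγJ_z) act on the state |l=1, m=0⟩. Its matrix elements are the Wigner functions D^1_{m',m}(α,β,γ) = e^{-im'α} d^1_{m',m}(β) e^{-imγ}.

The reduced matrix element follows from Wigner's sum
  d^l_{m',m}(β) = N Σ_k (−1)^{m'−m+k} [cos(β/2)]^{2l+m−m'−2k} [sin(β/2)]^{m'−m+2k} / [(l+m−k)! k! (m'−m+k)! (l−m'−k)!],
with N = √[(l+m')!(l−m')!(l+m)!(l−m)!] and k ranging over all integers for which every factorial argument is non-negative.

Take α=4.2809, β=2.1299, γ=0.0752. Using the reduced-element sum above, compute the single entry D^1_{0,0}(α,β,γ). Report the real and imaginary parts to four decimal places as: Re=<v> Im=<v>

D^1_{0,0}(4.2809,2.1299,0.0752) = e^{-i·0·4.2809}·d^1_{0,0}(2.1299)·e^{-i·0·0.0752}. Compute d first:
With c≡cos(β/2)=0.484548 and s≡sin(β/2)=0.874765, N=[1·1·1·1]^{1/2}=1.000000
k: max(0,(0)−(0))=0 … min(1+(0),1−(0))=1
  k=0: (−1)^0·1.0000/(1)·0.4845^2·0.8748^0 = +0.234787
  k=1: (−1)^1·1.0000/(1)·0.4845^0·0.8748^2 = -0.765213
d^1_{0,0}(2.1299) = +0.234787 -0.765213 = -0.530427
Phases: e^{-i·(0)·4.2809}=+1.000000+0.000000i, e^{-i·(0)·0.0752}=+1.000000+0.000000i ⇒ D=-0.530427+0.000000i

Re=-0.5304 Im=0.0000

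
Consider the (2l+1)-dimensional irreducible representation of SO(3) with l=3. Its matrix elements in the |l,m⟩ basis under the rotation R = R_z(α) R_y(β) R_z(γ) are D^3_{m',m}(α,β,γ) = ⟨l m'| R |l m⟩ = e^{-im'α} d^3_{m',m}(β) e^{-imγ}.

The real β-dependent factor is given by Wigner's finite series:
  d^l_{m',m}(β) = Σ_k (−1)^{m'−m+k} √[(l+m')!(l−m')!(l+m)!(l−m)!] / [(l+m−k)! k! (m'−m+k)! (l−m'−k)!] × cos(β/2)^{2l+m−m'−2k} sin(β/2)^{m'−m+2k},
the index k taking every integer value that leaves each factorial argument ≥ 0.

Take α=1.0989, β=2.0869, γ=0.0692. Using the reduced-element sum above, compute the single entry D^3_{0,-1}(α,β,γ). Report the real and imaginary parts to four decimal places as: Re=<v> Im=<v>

Re=-0.0818 Im=-0.0057

D^3_{0,-1}(1.0989,2.0869,0.0692) = e^{-i·0·1.0989}·d^3_{0,-1}(2.0869)·e^{-i·-1·0.0692}. Compute d first:
c=cos(2.0869/2)=0.503242, s=sin(2.0869/2)=0.864146; N=√[6·6·2·24]=41.569219
Admissible k: 0..2 (factorial args all ≥0)
  k=0: (−1)^1·41.5692/(12)·0.5032^5·0.8641^1 = -0.096619
  k=1: (−1)^2·41.5692/(4)·0.5032^3·0.8641^3 = +0.854679
  k=2: (−1)^3·41.5692/(12)·0.5032^1·0.8641^5 = -0.840044
d^3_{0,-1}(2.0869) = -0.096619 +0.854679 -0.840044 = -0.081984
Attach z-rotation phases: D = e^{-i(0)(1.0989)}·(-0.081984)·e^{-i(-1)(0.0692)} = -0.081787-0.005669i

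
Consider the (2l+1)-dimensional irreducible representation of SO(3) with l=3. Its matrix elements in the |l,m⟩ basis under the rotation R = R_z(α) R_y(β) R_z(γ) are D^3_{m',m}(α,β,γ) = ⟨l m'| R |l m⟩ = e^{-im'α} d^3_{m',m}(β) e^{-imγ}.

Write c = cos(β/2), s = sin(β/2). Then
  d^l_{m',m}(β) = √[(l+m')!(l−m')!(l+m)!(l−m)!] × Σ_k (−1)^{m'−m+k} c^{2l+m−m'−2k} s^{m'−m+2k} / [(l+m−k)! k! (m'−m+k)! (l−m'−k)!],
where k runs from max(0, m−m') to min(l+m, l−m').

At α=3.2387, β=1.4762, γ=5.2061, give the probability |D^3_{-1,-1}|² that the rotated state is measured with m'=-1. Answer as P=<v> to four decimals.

D^3_{-1,-1}(3.2387,1.4762,5.2061) = e^{-i·-1·3.2387}·d^3_{-1,-1}(1.4762)·e^{-i·-1·5.2061}. Compute d first:
With c≡cos(β/2)=0.739748 and s≡sin(β/2)=0.672884, N=[2·24·2·24]^{1/2}=48.000000
The bounds max(0,m−m')=0 and min(l+m,l−m')=2 give 3 terms
  k=0: (−1)^0·48.0000/(48)·0.7397^6·0.6729^0 = +0.163872
  k=1: (−1)^1·48.0000/(6)·0.7397^4·0.6729^2 = -1.084691
  k=2: (−1)^2·48.0000/(8)·0.7397^2·0.6729^4 = +0.673099
d^3_{-1,-1}(1.4762) = +0.163872 -1.084691 +0.673099 = -0.247720
|D^3_{-1,-1}|² = |d^3_{-1,-1}(β)|² = (-0.247720)² = 0.061365 (the z-rotation phases have unit modulus)

P=0.0614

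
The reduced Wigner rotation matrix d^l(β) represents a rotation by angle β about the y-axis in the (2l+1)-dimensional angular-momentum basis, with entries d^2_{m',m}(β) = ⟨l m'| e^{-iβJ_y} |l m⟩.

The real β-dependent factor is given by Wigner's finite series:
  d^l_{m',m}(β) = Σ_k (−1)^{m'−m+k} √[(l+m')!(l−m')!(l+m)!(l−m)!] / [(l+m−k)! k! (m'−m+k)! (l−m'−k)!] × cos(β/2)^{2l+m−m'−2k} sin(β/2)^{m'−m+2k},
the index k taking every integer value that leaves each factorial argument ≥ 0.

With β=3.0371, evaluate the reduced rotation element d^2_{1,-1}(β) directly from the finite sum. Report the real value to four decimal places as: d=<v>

d^2_{1,-1}(β=3.0371) via Wigner's sum:
Half-angle: c=0.052223, s=0.998635. N=√(6·1·1·6)=6.000000
k∈{0,1} keeps every argument non-negative
  k=0: (−1)^2·6.0000/(2)·0.0522^2·0.9986^2 = +0.008159
  k=1: (−1)^3·6.0000/(6)·0.0522^0·0.9986^4 = -0.994553
d^2_{1,-1}(3.0371) = +0.008159 -0.994553 = -0.986394

d=-0.9864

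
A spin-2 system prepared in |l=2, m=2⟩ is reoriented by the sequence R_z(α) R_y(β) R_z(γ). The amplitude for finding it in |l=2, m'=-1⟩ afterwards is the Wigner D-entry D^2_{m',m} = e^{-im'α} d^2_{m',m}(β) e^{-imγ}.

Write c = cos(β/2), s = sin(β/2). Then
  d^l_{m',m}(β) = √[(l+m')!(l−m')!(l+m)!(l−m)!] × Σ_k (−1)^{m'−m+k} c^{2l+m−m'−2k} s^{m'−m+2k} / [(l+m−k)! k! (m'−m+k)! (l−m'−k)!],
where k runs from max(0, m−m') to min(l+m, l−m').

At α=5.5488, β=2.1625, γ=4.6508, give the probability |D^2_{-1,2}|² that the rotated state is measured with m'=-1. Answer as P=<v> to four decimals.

P=0.4179

D^2_{-1,2}(5.5488,2.1625,4.6508) = e^{-i·-1·5.5488}·d^2_{-1,2}(2.1625)·e^{-i·2·4.6508}. Compute d first:
c=cos(2.1625/2)=0.470226, s=sin(2.1625/2)=0.882546; N=√[1·6·24·1]=12.000000
k∈{3} keeps every argument non-negative
  k=3: (−1)^0·12.0000/(6)·0.4702^1·0.8825^3 = +0.646470
d^2_{-1,2}(2.1625) = +0.646470
|D^2_{-1,2}|² = |d^2_{-1,2}(β)|² = (+0.646470)² = 0.417924 (the z-rotation phases have unit modulus)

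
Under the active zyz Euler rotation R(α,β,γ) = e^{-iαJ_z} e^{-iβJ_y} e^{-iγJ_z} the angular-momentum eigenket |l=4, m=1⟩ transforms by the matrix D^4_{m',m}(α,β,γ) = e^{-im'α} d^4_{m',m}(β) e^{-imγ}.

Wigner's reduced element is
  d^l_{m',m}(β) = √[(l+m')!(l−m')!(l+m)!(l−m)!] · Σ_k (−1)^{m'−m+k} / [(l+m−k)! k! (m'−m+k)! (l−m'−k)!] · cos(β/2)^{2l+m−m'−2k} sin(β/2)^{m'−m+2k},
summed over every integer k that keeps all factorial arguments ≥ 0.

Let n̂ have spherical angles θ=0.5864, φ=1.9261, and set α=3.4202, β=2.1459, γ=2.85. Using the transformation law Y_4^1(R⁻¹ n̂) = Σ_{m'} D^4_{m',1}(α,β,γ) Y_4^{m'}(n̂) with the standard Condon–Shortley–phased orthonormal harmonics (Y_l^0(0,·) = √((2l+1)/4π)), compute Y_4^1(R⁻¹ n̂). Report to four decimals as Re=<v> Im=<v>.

Re=-0.1874 Im=-0.2587

Need the full column D^4_{m',1} for m'=−4..4 at α=3.4202, β=2.1459, γ=2.85.
cos(β/2)=0.477534, sin(β/2)=0.878613
d^4_{-4,1}: single k=5 term ⇒ +0.426674;  D = -0.069987-0.420895i
d^4_{-3,1}: k∈[4..5] ⇒ +0.409948 -0.832656 = -0.422708;  D = -0.181340-0.381835i
d^4_{-2,1}: k∈[3..5] ⇒ +0.238194 -1.209507 +0.818888 = -0.152425;  D = +0.100735+0.114394i
d^4_{-1,1}: k∈[2..5] ⇒ +0.091543 -0.929674 +1.573572 -0.355125 = +0.380316;  D = +0.320147+0.205294i
d^4_{0,1}: k∈[1..4] ⇒ +0.022251 -0.451942 +1.529919 -0.863184 = +0.237044;  D = -0.227038-0.068145i
d^4_{1,1}: k∈[0..3] ⇒ +0.002704 -0.137314 +0.929674 -1.049048 = -0.253984;  D = -0.253962-0.003298i
d^4_{2,1}: k∈[0..2] ⇒ -0.021109 +0.357291 -0.806338 = -0.470156;  D = +0.453667-0.123420i
d^4_{3,1}: k∈[0..1] ⇒ +0.072660 -0.409948 = -0.337288;  D = -0.288559+0.174634i
d^4_{4,1}: single k=0 term ⇒ -0.126041;  D = +0.085726-0.092398i
Y_4^{m'}(θ=0.5864,φ=1.9261) and Σ D·Y over m':
  (-0.0700-0.4209i)·(+0.0062-0.0410i)  (-0.1813-0.3818i)·(+0.1546+0.0855i)  (+0.1007+0.1144i)·(-0.2994+0.2577i)  (+0.3201+0.2053i)·(-0.1408-0.3795i)  (-0.2270-0.0681i)·(-0.1023+0.0000i)  (-0.2540-0.0033i)·(+0.1408-0.3795i)  (+0.4537-0.1234i)·(-0.2994-0.2577i)  (-0.2886+0.1746i)·(-0.1546+0.0855i)  (+0.0857-0.0924i)·(+0.0062+0.0410i)
Y_4^1(R⁻¹ n̂) = -0.187350-0.258748i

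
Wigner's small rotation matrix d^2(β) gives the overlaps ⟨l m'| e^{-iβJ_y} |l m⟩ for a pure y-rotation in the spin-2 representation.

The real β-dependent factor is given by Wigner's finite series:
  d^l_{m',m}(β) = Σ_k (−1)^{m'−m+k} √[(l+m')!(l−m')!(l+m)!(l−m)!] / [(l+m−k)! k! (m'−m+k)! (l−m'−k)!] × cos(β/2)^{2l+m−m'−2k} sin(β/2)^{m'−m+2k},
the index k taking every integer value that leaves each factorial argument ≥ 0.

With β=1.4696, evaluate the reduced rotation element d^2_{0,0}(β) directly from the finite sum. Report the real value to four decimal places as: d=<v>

d=-0.4847

d^2_{0,0}(β=1.4696) via Wigner's sum:
With c≡cos(β/2)=0.741965 and s≡sin(β/2)=0.670439, N=[2·2·2·2]^{1/2}=4.000000
Admissible k: 0..2 (factorial args all ≥0)
  k=0: (−1)^0·4.0000/(4)·0.7420^4·0.6704^0 = +0.303063
  k=1: (−1)^1·4.0000/(1)·0.7420^2·0.6704^2 = -0.989794
  k=2: (−1)^2·4.0000/(4)·0.7420^0·0.6704^4 = +0.202040
d^2_{0,0}(1.4696) = +0.303063 -0.989794 +0.202040 = -0.484691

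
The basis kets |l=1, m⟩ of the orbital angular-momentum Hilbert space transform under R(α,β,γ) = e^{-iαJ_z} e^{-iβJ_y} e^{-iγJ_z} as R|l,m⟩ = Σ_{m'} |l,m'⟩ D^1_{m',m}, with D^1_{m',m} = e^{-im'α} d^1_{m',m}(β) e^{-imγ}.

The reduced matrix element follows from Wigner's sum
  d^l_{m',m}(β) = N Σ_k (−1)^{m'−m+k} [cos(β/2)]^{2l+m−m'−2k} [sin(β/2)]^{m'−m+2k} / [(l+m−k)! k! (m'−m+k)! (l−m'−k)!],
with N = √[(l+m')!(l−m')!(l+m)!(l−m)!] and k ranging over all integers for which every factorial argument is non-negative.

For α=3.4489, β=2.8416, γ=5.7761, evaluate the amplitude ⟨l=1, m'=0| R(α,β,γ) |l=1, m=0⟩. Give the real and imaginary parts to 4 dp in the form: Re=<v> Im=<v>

Re=-0.9553 Im=0.0000

Split into d^1_{0,0}(β=2.8416) × two z-phases.
With c≡cos(β/2)=0.149435 and s≡sin(β/2)=0.988772, N=[1·1·1·1]^{1/2}=1.000000
Admissible k: 0..1 (factorial args all ≥0)
  k=0: (−1)^0·1.0000/(1)·0.1494^2·0.9888^0 = +0.022331
  k=1: (−1)^1·1.0000/(1)·0.1494^0·0.9888^2 = -0.977669
d^1_{0,0}(2.8416) = +0.022331 -0.977669 = -0.955339
D = (+1.000000+0.000000i)·(-0.955339)·(+1.000000+0.000000i) = -0.955339+0.000000i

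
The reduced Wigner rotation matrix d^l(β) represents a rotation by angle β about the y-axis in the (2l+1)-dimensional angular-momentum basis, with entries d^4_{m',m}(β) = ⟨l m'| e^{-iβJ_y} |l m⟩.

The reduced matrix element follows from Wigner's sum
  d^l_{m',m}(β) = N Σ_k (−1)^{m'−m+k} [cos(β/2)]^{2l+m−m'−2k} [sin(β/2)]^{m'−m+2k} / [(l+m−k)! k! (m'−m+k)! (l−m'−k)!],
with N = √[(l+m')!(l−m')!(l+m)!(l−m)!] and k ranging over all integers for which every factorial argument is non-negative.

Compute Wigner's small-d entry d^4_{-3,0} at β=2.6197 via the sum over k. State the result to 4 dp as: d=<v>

d^4_{-3,0}(β=2.6197) via Wigner's sum:
Half-angle: c=0.257995, s=0.966146. N=√(1·5040·24·24)=1703.830978
Admissible k: 3..4 (factorial args all ≥0)
  k=3: (−1)^0·1703.8310/(144)·0.2580^5·0.9661^3 = +0.012197
  k=4: (−1)^1·1703.8310/(144)·0.2580^3·0.9661^5 = -0.171046
d^4_{-3,0}(2.6197) = +0.012197 -0.171046 = -0.158849

d=-0.1588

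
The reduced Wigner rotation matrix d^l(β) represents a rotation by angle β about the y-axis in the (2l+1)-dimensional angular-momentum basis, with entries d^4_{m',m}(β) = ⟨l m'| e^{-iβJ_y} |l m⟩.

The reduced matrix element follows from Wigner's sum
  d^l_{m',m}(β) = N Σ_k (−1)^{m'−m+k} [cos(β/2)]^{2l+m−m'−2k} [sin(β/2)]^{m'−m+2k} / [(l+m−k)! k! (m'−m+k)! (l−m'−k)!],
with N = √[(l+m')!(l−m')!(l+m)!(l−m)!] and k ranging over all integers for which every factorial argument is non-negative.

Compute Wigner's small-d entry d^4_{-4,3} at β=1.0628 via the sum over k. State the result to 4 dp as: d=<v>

d=0.0209

d^4_{-4,3}(β=1.0628) via Wigner's sum:
With c≡cos(β/2)=0.862098 and s≡sin(β/2)=0.506741, N=[1·40320·5040·1]^{1/2}=14255.272709
The bounds max(0,m−m')=7 and min(l+m,l−m')=7 give 1 term
  k=7: (−1)^0·14255.2727/(5040)·0.8621^1·0.5067^7 = +0.020922
d^4_{-4,3}(1.0628) = +0.020922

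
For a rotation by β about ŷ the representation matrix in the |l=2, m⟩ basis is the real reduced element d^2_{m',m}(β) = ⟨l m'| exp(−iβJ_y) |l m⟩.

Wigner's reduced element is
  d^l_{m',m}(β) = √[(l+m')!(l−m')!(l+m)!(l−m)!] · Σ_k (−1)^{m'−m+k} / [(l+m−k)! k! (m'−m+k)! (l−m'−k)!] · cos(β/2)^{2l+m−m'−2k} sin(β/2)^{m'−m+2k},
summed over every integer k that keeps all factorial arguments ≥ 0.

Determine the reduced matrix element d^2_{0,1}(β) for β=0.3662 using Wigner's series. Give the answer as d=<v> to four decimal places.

d^2_{0,1}(β=0.3662) via Wigner's sum:
Half-angle: c=0.983284, s=0.182079. N=√(2·2·6·1)=4.898979
k∈{1,2} keeps every argument non-negative
  k=1: (−1)^0·4.8990/(2)·0.9833^3·0.1821^1 = +0.424005
  k=2: (−1)^1·4.8990/(2)·0.9833^1·0.1821^3 = -0.014539
d^2_{0,1}(0.3662) = +0.424005 -0.014539 = +0.409467

d=0.4095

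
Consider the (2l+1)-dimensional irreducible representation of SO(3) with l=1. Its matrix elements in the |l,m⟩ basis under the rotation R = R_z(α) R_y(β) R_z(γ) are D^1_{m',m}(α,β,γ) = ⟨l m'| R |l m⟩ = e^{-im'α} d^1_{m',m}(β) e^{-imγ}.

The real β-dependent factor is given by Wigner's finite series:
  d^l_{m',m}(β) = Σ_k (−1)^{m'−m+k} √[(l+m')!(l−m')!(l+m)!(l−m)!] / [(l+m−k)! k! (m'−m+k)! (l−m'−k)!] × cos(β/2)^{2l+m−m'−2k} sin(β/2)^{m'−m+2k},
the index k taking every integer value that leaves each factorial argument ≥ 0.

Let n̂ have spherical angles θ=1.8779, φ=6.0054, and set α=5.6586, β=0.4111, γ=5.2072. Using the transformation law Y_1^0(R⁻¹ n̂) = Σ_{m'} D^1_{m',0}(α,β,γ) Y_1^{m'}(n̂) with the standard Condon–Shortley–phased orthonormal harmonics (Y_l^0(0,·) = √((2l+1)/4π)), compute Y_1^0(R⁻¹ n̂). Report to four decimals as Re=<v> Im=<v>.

Need the full column D^1_{m',0} for m'=−1..1 at α=5.6586, β=0.4111, γ=5.2072.
cos(β/2)=0.978949, sin(β/2)=0.204106
d^1_{-1,0}: single k=1 term ⇒ +0.282573;  D = +0.229224-0.165237i
d^1_{0,0}: k∈[0..1] ⇒ +0.958341 -0.041659 = +0.916682;  D = +0.916682+0.000000i
d^1_{1,0}: single k=0 term ⇒ -0.282573;  D = -0.229224-0.165237i
Y_1^{m'}(θ=1.8779,φ=6.0054) and Σ D·Y over m':
  (+0.2292-0.1652i)·(+0.3167+0.0903i)  (+0.9167+0.0000i)·(-0.1477+0.0000i)  (-0.2292-0.1652i)·(-0.3167+0.0903i)
Y_1^0(R⁻¹ n̂) = +0.039641+0.000000i

Re=0.0396 Im=0.0000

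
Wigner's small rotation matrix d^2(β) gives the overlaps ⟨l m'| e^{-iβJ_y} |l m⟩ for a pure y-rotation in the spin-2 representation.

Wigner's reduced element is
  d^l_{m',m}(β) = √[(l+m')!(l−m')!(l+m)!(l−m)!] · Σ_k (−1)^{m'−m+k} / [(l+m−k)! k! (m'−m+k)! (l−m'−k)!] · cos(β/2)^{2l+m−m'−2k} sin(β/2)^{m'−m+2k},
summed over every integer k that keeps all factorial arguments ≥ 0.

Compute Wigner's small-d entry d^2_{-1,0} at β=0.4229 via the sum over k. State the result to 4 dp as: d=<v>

d^2_{-1,0}(β=0.4229) via Wigner's sum:
Half-angle: c=0.977728, s=0.209878. N=√(1·6·2·2)=4.898979
Admissible k: 1..2 (factorial args all ≥0)
  k=1: (−1)^0·4.8990/(2)·0.9777^3·0.2099^1 = +0.480503
  k=2: (−1)^1·4.8990/(2)·0.9777^1·0.2099^3 = -0.022141
d^2_{-1,0}(0.4229) = +0.480503 -0.022141 = +0.458362

d=0.4584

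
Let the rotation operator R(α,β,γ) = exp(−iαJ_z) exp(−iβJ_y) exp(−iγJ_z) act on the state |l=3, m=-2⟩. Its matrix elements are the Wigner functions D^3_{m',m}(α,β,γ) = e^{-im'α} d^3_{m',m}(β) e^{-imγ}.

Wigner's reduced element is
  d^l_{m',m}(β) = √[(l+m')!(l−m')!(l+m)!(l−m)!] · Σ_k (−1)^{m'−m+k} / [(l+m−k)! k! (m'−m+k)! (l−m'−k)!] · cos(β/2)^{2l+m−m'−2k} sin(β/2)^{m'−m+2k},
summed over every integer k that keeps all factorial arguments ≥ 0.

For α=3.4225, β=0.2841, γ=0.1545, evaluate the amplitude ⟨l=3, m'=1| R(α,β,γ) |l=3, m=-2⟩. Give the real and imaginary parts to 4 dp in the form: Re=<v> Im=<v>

Re=0.0172 Im=0.0005

Split into d^3_{1,-2}(β=0.2841) × two z-phases.
Half-angle: c=0.989928, s=0.141573. N=√(24·2·1·120)=75.894664
The bounds max(0,m−m')=0 and min(l+m,l−m')=1 give 2 terms
  k=0: (−1)^3·75.8947/(12)·0.9899^3·0.1416^3 = -0.017409
  k=1: (−1)^4·75.8947/(24)·0.9899^1·0.1416^5 = +0.000178
d^3_{1,-2}(0.2841) = -0.017409 +0.000178 = -0.017231
D = (-0.960804+0.277228i)·(-0.017231)·(+0.952638+0.304106i) = +0.017224+0.000484i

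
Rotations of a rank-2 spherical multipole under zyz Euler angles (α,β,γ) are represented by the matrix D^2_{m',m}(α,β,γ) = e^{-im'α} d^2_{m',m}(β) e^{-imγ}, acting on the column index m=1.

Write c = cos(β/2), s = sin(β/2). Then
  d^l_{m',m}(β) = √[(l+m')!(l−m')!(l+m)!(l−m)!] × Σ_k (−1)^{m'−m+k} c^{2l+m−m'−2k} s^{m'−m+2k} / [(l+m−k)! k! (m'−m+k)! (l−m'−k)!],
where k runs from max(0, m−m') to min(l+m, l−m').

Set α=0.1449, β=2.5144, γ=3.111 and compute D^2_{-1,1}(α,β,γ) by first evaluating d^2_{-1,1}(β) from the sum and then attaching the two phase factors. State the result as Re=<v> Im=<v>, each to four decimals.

Re=0.5518 Im=0.0978

D^2_{-1,1}(0.1449,2.5144,3.111) = e^{-i·-1·0.1449}·d^2_{-1,1}(2.5144)·e^{-i·1·3.111}. Compute d first:
Half-angle: c=0.308482, s=0.951230. N=√(1·6·6·1)=6.000000
k∈{2,3} keeps every argument non-negative
  k=2: (−1)^0·6.0000/(2)·0.3085^2·0.9512^2 = +0.258316
  k=3: (−1)^1·6.0000/(6)·0.3085^0·0.9512^4 = -0.818734
d^2_{-1,1}(2.5144) = +0.258316 -0.818734 = -0.560418
Attach z-rotation phases: D = e^{-i(-1)(0.1449)}·(-0.560418)·e^{-i(1)(3.111)} = +0.551810+0.097845i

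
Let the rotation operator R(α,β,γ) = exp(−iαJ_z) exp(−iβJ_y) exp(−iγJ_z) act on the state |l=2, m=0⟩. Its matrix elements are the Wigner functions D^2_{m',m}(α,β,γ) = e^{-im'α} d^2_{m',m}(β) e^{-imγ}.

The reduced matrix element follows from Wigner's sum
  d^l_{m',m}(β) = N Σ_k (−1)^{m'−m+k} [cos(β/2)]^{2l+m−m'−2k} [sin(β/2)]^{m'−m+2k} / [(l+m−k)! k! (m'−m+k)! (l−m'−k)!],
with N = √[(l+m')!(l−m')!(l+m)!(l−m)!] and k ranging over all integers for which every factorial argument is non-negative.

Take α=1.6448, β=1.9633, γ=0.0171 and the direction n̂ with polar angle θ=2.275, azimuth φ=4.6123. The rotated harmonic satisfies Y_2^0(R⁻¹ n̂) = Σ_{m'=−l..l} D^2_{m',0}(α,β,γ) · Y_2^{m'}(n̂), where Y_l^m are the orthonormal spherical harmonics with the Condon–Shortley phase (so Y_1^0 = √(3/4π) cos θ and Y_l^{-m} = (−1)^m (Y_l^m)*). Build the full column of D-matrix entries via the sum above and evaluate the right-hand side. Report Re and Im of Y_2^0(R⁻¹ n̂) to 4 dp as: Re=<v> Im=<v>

Need the full column D^2_{m',0} for m'=−2..2 at α=1.6448, β=1.9633, γ=0.0171.
cos(β/2)=0.555651, sin(β/2)=0.831415
d^2_{-2,0}: single k=2 term ⇒ +0.522777;  D = -0.517062-0.077093i
d^2_{-1,0}: k∈[1..2] ⇒ +0.349382 -0.782226 = -0.432843;  D = +0.032003-0.431659i
d^2_{0,0}: k∈[0..2] ⇒ +0.095326 -0.853692 +0.477829 = -0.280537;  D = -0.280537+0.000000i
d^2_{1,0}: k∈[0..1] ⇒ -0.349382 +0.782226 = +0.432843;  D = -0.032003-0.431659i
d^2_{2,0}: single k=0 term ⇒ +0.522777;  D = -0.517062+0.077093i
Y_2^{m'}(θ=2.275,φ=4.6123) and Σ D·Y over m':
  (-0.5171-0.0771i)·(-0.2199-0.0446i)  (+0.0320-0.4317i)·(+0.0381-0.3793i)  (-0.2805+0.0000i)·(+0.0812+0.0000i)  (-0.0320-0.4317i)·(-0.0381-0.3793i)  (-0.5171+0.0771i)·(-0.2199+0.0446i)
Y_2^0(R⁻¹ n̂) = -0.127280+0.000000i

Re=-0.1273 Im=0.0000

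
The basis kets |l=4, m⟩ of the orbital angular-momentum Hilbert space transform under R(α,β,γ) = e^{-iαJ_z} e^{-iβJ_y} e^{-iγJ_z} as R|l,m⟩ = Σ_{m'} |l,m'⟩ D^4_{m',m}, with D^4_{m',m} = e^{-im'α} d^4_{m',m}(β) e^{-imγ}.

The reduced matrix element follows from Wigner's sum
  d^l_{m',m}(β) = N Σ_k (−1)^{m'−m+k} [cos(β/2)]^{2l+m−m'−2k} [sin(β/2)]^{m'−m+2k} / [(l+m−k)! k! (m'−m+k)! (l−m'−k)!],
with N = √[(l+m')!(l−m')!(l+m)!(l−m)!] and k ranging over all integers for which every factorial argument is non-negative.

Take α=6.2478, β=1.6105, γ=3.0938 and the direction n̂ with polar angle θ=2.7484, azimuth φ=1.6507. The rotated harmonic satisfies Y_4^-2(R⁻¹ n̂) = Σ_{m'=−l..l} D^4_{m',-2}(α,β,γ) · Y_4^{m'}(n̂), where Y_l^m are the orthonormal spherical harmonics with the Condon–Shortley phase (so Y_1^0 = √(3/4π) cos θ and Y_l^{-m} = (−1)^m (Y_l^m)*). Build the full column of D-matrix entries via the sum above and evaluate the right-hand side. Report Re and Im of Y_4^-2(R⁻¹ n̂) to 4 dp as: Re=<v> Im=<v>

Need the full column D^4_{m',-2} for m'=−4..4 at α=6.2478, β=1.6105, γ=3.0938.
cos(β/2)=0.692931, sin(β/2)=0.721004
d^4_{-4,-2}: single k=2 term ⇒ +0.304505;  D = +0.295984-0.071531i
d^4_{-3,-2}: k∈[1..2] ⇒ +0.206934 -0.672122 = -0.465188;  D = -0.455754+0.093212i
d^4_{-2,-2}: k∈[0..2] ⇒ +0.053152 -0.690552 +0.934548 = +0.297148;  D = +0.293046-0.049205i
d^4_{-1,-2}: k∈[0..2] ⇒ -0.234641 +1.270191 -0.916797 = +0.118753;  D = +0.117736-0.015509i
d^4_{0,-2}: k∈[0..2] ⇒ +0.545929 -1.576160 +0.639922 = -0.390309;  D = -0.388528+0.037251i
d^4_{1,-2}: k∈[0..2] ⇒ -0.846794 +1.375195 -0.297776 = +0.230625;  D = +0.230207-0.013875i
d^4_{2,-2}: k∈[0..2] ⇒ +0.934548 -0.809444 +0.073030 = +0.198134;  D = +0.198073-0.004916i
d^4_{3,-2}: k∈[0..1] ⇒ -0.727685 +0.262614 = -0.465071;  D = -0.465045-0.004916i
d^4_{4,-2}: single k=0 term ⇒ +0.356931;  D = +0.356554+0.016397i
Y_4^{m'}(θ=2.7484,φ=1.6507) and Σ D·Y over m':
  (+0.2960-0.0715i)·(+0.0091-0.0030i)  (-0.4558+0.0932i)·(-0.0154-0.0632i)  (+0.2930-0.0492i)·(-0.2411+0.0389i)  (+0.1177-0.0155i)·(+0.0397+0.4961i)  (-0.3885+0.0373i)·(+0.3049+0.0000i)  (+0.2302-0.0139i)·(-0.0397+0.4961i)  (+0.1981-0.0049i)·(-0.2411-0.0389i)  (-0.4650-0.0049i)·(+0.0154-0.0632i)  (+0.3566+0.0164i)·(+0.0091+0.0030i)
Y_4^-2(R⁻¹ n̂) = -0.213953+0.256968i

Re=-0.2140 Im=0.2570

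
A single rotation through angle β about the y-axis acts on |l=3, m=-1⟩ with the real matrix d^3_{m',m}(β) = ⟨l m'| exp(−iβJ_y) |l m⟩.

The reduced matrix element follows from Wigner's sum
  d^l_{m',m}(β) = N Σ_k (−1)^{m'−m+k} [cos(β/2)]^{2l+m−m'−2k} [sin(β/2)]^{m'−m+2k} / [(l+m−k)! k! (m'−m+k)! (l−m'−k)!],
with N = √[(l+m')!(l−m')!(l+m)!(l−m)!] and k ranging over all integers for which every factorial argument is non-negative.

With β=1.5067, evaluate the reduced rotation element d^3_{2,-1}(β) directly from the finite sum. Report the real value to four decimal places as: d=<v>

d^3_{2,-1}(β=1.5067) via Wigner's sum:
Half-angle: c=0.729401, s=0.684086. N=√(120·1·2·24)=75.894664
The bounds max(0,m−m')=0 and min(l+m,l−m')=1 give 2 terms
  k=0: (−1)^3·75.8947/(12)·0.7294^3·0.6841^3 = -0.785709
  k=1: (−1)^4·75.8947/(24)·0.7294^1·0.6841^5 = +0.345557
d^3_{2,-1}(1.5067) = -0.785709 +0.345557 = -0.440152

d=-0.4402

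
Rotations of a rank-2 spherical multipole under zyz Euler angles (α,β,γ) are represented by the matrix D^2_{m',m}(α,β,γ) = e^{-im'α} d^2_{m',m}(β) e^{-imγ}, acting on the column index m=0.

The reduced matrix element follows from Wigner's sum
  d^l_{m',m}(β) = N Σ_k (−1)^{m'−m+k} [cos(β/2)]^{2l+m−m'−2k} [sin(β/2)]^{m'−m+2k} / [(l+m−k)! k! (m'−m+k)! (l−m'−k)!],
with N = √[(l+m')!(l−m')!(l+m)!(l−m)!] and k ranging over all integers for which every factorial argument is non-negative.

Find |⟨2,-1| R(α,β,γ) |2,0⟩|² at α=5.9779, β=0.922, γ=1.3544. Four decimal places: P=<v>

P=0.3477

First d^2_{-1,0}(β=0.922), then the phase factors e^{-i(-1)α} and e^{-i(0)γ}:
Half-angle: c=0.895608, s=0.444844. N=√(1·6·2·2)=4.898979
The bounds max(0,m−m')=1 and min(l+m,l−m')=2 give 2 terms
  k=1: (−1)^0·4.8990/(2)·0.8956^3·0.4448^1 = +0.782776
  k=2: (−1)^1·4.8990/(2)·0.8956^1·0.4448^3 = -0.193115
d^2_{-1,0}(0.922) = +0.782776 -0.193115 = +0.589660
|D^2_{-1,0}|² = |d^2_{-1,0}(β)|² = (+0.589660)² = 0.347699 (the z-rotation phases have unit modulus)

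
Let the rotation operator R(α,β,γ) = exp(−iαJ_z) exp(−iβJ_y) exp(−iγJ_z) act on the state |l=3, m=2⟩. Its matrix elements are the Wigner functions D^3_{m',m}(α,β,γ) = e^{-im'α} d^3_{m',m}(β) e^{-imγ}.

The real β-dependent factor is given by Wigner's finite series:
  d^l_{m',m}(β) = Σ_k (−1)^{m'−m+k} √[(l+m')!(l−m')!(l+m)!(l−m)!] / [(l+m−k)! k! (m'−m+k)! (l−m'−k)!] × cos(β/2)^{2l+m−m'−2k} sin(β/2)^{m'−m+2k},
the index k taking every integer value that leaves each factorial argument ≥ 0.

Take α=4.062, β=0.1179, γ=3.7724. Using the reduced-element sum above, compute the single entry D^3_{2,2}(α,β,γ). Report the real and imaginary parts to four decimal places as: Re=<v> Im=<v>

Re=-0.9716 Im=-0.0381

D^3_{2,2}(4.062,0.1179,3.7724) = e^{-i·2·4.062}·d^3_{2,2}(0.1179)·e^{-i·2·3.7724}. Compute d first:
With c≡cos(β/2)=0.998263 and s≡sin(β/2)=0.058916, N=[120·1·120·1]^{1/2}=120.000000
k: max(0,(2)−(2))=0 … min(3+(2),3−(2))=1
  k=0: (−1)^0·120.0000/(120)·0.9983^6·0.0589^0 = +0.989623
  k=1: (−1)^1·120.0000/(24)·0.9983^4·0.0589^2 = -0.017235
d^3_{2,2}(0.1179) = +0.989623 -0.017235 = +0.972388
Phases: e^{-i·(2)·4.062}=-0.266749-0.963766i, e^{-i·(2)·3.7724}=+0.304279-0.952583i ⇒ D=-0.971642-0.038072i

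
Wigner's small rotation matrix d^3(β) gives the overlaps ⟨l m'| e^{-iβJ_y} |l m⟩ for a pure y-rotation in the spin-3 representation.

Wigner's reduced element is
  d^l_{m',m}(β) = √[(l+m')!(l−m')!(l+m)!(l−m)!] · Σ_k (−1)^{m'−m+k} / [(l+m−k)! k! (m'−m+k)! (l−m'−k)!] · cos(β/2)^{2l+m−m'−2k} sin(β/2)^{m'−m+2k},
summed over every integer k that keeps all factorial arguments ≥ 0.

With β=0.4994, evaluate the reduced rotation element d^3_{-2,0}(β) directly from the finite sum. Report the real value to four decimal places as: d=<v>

d^3_{-2,0}(β=0.4994) via Wigner's sum:
c=cos(0.4994/2)=0.968987, s=sin(0.4994/2)=0.247113; N=√[1·120·6·6]=65.726707
k∈{2,3} keeps every argument non-negative
  k=2: (−1)^0·65.7267/(12)·0.9690^4·0.2471^2 = +0.294865
  k=3: (−1)^1·65.7267/(12)·0.9690^2·0.2471^4 = -0.019177
d^3_{-2,0}(0.4994) = +0.294865 -0.019177 = +0.275688

d=0.2757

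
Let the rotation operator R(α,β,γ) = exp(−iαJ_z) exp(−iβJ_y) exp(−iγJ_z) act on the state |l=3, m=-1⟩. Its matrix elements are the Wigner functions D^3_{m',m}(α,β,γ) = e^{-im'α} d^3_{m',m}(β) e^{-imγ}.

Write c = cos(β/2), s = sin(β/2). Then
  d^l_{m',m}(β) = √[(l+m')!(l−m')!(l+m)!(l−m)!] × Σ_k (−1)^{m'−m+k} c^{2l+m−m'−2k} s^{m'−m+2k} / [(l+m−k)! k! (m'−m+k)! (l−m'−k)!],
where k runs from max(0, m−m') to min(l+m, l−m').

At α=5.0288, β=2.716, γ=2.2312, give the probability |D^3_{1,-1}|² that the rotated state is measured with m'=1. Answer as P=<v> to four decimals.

P=0.3111

D^3_{1,-1}(5.0288,2.716,2.2312) = e^{-i·1·5.0288}·d^3_{1,-1}(2.716)·e^{-i·-1·2.2312}. Compute d first:
c=cos(2.716/2)=0.211194, s=sin(2.716/2)=0.977444; N=√[24·2·2·24]=48.000000
k∈{0,1,2} keeps every argument non-negative
  k=0: (−1)^2·48.0000/(8)·0.2112^4·0.9774^2 = +0.011404
  k=1: (−1)^3·48.0000/(6)·0.2112^2·0.9774^4 = -0.325702
  k=2: (−1)^4·48.0000/(48)·0.2112^0·0.9774^6 = +0.872071
d^3_{1,-1}(2.716) = +0.011404 -0.325702 +0.872071 = +0.557773
|D^3_{1,-1}|² = |d^3_{1,-1}(β)|² = (+0.557773)² = 0.311110 (the z-rotation phases have unit modulus)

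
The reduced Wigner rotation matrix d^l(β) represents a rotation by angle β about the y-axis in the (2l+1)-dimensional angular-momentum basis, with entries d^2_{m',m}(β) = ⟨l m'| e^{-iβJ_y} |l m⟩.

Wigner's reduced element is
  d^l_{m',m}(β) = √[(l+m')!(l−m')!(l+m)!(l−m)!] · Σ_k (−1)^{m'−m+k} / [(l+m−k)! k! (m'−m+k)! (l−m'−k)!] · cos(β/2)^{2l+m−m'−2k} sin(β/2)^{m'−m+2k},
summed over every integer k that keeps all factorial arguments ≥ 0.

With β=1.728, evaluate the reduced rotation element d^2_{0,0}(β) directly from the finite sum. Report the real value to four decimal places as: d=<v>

d=-0.4632

d^2_{0,0}(β=1.728) via Wigner's sum:
Half-angle: c=0.649401, s=0.760446. N=√(2·2·2·2)=4.000000
Admissible k: 0..2 (factorial args all ≥0)
  k=0: (−1)^0·4.0000/(4)·0.6494^4·0.7604^0 = +0.177849
  k=1: (−1)^1·4.0000/(1)·0.6494^2·0.7604^2 = -0.975490
  k=2: (−1)^2·4.0000/(4)·0.6494^0·0.7604^4 = +0.334406
d^2_{0,0}(1.728) = +0.177849 -0.975490 +0.334406 = -0.463235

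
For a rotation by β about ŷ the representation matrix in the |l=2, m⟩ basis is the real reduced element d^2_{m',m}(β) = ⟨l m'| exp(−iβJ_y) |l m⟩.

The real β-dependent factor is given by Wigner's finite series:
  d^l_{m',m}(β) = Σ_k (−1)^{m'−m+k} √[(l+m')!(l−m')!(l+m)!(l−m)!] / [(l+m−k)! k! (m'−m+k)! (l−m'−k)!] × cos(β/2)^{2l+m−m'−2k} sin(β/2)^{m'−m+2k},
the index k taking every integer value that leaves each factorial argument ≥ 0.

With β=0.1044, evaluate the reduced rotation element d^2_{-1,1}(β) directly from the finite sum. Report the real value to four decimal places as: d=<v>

d^2_{-1,1}(β=0.1044) via Wigner's sum:
c=cos(0.1044/2)=0.998638, s=sin(0.1044/2)=0.052176; N=√[1·6·6·1]=6.000000
Admissible k: 2..3 (factorial args all ≥0)
  k=2: (−1)^0·6.0000/(2)·0.9986^2·0.0522^2 = +0.008145
  k=3: (−1)^1·6.0000/(6)·0.9986^0·0.0522^4 = -0.000007
d^2_{-1,1}(0.1044) = +0.008145 -0.000007 = +0.008137

d=0.0081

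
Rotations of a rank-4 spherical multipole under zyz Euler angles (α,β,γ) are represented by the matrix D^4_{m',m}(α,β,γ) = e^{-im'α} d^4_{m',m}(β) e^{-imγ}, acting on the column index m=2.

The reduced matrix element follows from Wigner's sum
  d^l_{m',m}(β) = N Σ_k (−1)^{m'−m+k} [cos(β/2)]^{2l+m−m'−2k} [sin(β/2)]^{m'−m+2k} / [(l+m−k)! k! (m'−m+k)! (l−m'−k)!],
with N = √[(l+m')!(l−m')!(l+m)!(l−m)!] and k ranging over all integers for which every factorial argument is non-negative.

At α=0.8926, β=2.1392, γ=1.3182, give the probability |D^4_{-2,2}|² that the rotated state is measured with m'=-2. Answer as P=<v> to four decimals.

P=0.1915

First d^4_{-2,2}(β=2.1392), then the phase factors e^{-i(-2)α} and e^{-i(2)γ}:
c=cos(2.1392/2)=0.480475, s=sin(2.1392/2)=0.877008; N=√[2·720·720·2]=1440.000000
k∈{4,5,6} keeps every argument non-negative
  k=4: (−1)^0·1440.0000/(96)·0.4805^4·0.8770^4 = +0.472922
  k=5: (−1)^1·1440.0000/(120)·0.4805^2·0.8770^6 = -1.260508
  k=6: (−1)^2·1440.0000/(1440)·0.4805^0·0.8770^8 = +0.349969
d^4_{-2,2}(2.1392) = +0.472922 -1.260508 +0.349969 = -0.437616
|D^4_{-2,2}|² = |d^4_{-2,2}(β)|² = (-0.437616)² = 0.191508 (the z-rotation phases have unit modulus)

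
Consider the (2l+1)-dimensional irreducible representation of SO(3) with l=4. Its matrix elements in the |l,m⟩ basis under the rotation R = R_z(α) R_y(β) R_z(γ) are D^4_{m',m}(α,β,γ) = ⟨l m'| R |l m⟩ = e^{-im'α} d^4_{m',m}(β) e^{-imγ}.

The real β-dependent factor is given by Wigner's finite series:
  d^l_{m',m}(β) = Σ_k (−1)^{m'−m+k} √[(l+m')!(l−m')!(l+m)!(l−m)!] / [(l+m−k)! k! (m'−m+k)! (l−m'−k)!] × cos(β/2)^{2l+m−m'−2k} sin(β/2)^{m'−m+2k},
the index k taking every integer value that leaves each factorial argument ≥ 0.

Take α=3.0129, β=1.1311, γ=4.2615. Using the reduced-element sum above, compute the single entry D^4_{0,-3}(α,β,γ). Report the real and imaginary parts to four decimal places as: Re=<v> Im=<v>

Re=-0.4554 Im=-0.1009

First d^4_{0,-3}(β=1.1311), then the phase factors e^{-i(0)α} and e^{-i(-3)γ}:
c=cos(1.1311/2)=0.844294, s=sin(1.1311/2)=0.535880; N=√[24·24·1·5040]=1703.830978
Admissible k: 0..1 (factorial args all ≥0)
  k=0: (−1)^3·1703.8310/(144)·0.8443^5·0.5359^3 = -0.781152
  k=1: (−1)^4·1703.8310/(144)·0.8443^3·0.5359^5 = +0.314691
d^4_{0,-3}(1.1311) = -0.781152 +0.314691 = -0.466462
Phases: e^{-i·(0)·3.0129}=+1.000000+0.000000i, e^{-i·(-3)·4.2615}=+0.976304+0.216404i ⇒ D=-0.455408-0.100944i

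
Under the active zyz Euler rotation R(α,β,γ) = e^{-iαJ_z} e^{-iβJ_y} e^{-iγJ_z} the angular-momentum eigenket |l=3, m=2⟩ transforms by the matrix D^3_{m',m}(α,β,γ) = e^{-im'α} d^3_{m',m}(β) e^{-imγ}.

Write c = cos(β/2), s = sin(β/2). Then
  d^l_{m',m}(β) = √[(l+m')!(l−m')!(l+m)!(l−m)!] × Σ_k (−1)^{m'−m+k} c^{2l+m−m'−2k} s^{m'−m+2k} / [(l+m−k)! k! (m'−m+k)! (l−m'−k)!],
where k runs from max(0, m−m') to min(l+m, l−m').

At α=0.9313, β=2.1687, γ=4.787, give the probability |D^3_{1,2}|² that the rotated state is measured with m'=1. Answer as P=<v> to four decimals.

First d^3_{1,2}(β=2.1687), then the phase factors e^{-i(1)α} and e^{-i(2)γ}:
Half-angle: c=0.467487, s=0.884000. N=√(24·2·120·1)=75.894664
k: max(0,(2)−(1))=1 … min(3+(2),3−(1))=2
  k=1: (−1)^0·75.8947/(24)·0.4675^5·0.8840^1 = +0.062417
  k=2: (−1)^1·75.8947/(12)·0.4675^3·0.8840^3 = -0.446371
d^3_{1,2}(2.1687) = +0.062417 -0.446371 = -0.383954
|D^3_{1,2}|² = |d^3_{1,2}(β)|² = (-0.383954)² = 0.147421 (the z-rotation phases have unit modulus)

P=0.1474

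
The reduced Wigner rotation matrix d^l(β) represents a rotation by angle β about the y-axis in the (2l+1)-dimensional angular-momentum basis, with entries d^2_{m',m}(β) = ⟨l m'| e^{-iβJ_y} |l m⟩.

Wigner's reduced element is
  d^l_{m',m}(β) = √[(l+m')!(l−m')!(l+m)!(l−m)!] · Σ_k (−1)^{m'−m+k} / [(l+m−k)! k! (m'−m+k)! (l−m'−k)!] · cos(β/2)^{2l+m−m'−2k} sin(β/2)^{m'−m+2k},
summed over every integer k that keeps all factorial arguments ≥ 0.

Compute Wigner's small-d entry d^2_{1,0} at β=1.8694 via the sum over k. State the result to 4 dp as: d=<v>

d=0.3444

d^2_{1,0}(β=1.8694) via Wigner's sum:
c=cos(1.8694/2)=0.594060, s=sin(1.8694/2)=0.804421; N=√[6·1·2·2]=4.898979
The bounds max(0,m−m')=0 and min(l+m,l−m')=1 give 2 terms
  k=0: (−1)^1·4.8990/(2)·0.5941^3·0.8044^1 = -0.413095
  k=1: (−1)^2·4.8990/(2)·0.5941^1·0.8044^3 = +0.757453
d^2_{1,0}(1.8694) = -0.413095 +0.757453 = +0.344359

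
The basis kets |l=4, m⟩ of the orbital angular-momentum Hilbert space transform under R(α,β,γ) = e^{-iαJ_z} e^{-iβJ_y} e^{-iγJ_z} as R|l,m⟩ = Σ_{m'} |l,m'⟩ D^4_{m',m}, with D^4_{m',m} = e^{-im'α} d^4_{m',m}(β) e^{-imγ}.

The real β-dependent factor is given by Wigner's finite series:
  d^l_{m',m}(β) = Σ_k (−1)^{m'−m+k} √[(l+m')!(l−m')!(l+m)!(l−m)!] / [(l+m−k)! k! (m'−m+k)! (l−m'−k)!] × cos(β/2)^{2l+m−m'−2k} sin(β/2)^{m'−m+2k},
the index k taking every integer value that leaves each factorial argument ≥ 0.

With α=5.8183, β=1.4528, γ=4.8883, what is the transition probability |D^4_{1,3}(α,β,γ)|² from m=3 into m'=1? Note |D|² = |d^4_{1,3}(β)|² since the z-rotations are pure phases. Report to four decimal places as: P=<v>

Split into d^4_{1,3}(β=1.4528) × two z-phases.
Half-angle: c=0.747570, s=0.664183. N=√(120·6·5040·1)=1904.940944
k∈{2,3} keeps every argument non-negative
  k=2: (−1)^0·1904.9409/(240)·0.7476^6·0.6642^2 = +0.611164
  k=3: (−1)^1·1904.9409/(144)·0.7476^4·0.6642^4 = -0.804040
d^4_{1,3}(1.4528) = +0.611164 -0.804040 = -0.192876
|D^4_{1,3}|² = |d^4_{1,3}(β)|² = (-0.192876)² = 0.037201 (the z-rotation phases have unit modulus)

P=0.0372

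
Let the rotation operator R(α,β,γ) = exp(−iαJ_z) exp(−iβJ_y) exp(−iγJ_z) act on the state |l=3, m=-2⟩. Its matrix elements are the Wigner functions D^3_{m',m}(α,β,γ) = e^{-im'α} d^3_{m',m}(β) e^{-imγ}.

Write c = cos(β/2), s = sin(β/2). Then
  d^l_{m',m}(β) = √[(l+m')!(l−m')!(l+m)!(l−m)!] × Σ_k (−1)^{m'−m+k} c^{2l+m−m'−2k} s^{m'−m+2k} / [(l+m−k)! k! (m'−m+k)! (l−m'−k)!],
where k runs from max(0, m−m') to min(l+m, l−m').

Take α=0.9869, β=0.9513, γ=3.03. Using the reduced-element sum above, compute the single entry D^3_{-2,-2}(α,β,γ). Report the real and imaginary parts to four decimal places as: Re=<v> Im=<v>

Re=0.0288 Im=-0.1586

Split into d^3_{-2,-2}(β=0.9513) × two z-phases.
c=cos(0.9513/2)=0.888995, s=sin(0.9513/2)=0.457916; N=√[1·120·1·120]=120.000000
The bounds max(0,m−m')=0 and min(l+m,l−m')=1 give 2 terms
  k=0: (−1)^0·120.0000/(120)·0.8890^6·0.4579^0 = +0.493624
  k=1: (−1)^1·120.0000/(24)·0.8890^4·0.4579^2 = -0.654847
d^3_{-2,-2}(0.9513) = +0.493624 -0.654847 = -0.161223
Phases: e^{-i·(-2)·0.9869}=-0.392183+0.919887i, e^{-i·(-2)·3.03}=+0.975197-0.221337i ⇒ D=+0.028835-0.158623i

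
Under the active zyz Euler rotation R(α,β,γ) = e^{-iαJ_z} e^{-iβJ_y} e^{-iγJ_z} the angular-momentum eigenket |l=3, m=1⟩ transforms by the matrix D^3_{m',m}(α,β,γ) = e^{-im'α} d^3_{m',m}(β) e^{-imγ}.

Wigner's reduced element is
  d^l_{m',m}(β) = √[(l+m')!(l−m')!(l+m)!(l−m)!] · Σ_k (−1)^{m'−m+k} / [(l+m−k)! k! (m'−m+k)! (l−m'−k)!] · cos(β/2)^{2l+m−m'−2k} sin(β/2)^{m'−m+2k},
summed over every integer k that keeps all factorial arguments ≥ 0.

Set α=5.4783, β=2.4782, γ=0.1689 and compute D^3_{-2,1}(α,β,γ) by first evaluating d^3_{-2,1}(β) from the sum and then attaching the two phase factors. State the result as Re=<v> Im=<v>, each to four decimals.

Re=0.1225 Im=0.5807

D^3_{-2,1}(5.4783,2.4782,0.1689) = e^{-i·-2·5.4783}·d^3_{-2,1}(2.4782)·e^{-i·1·0.1689}. Compute d first:
c=cos(2.4782/2)=0.325647, s=sin(2.4782/2)=0.945491; N=√[1·120·24·2]=75.894664
Admissible k: 3..4 (factorial args all ≥0)
  k=3: (−1)^0·75.8947/(12)·0.3256^3·0.9455^3 = +0.184606
  k=4: (−1)^1·75.8947/(24)·0.3256^1·0.9455^5 = -0.778100
d^3_{-2,1}(2.4782) = +0.184606 -0.778100 = -0.593494
Phases: e^{-i·(-2)·5.4783}=-0.038964-0.999241i, e^{-i·(1)·0.1689}=+0.985770-0.168098i ⇒ D=+0.122486+0.580717i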